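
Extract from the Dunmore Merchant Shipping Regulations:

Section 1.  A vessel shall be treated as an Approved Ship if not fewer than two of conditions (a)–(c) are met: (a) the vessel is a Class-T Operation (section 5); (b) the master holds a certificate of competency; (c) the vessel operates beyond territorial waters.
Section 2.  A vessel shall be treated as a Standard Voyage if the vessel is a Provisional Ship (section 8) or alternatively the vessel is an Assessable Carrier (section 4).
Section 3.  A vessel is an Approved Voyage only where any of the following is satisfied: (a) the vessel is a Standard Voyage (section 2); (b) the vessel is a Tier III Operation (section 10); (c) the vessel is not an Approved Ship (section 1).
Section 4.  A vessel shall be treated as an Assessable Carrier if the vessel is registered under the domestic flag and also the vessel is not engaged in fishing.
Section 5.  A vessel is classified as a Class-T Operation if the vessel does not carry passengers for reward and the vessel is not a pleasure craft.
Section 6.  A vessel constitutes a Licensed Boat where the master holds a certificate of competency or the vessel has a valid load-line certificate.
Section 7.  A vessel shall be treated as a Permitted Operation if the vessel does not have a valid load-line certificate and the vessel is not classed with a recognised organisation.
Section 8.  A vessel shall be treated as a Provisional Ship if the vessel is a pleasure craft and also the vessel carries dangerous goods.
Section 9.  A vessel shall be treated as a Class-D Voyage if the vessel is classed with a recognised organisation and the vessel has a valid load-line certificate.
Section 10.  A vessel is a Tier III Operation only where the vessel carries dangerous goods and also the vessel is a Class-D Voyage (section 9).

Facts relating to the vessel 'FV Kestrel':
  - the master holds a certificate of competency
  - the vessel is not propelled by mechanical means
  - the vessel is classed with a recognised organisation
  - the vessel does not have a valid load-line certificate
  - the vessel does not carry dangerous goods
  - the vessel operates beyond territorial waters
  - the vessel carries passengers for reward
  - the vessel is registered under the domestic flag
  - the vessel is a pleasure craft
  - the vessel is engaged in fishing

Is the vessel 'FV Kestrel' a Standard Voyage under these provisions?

section 8 — Provisional Ship: [the vessel is a pleasure craft? yes] AND [the vessel carries dangerous goods? no] → not satisfied.
section 4 — Assessable Carrier: [the vessel is registered under the domestic flag? yes] AND [the vessel is not engaged in fishing? no] → not satisfied.
section 2 — Standard Voyage: [Provisional Ship (section 8)? no] OR [Assessable Carrier (section 4)? no] → not satisfied.

No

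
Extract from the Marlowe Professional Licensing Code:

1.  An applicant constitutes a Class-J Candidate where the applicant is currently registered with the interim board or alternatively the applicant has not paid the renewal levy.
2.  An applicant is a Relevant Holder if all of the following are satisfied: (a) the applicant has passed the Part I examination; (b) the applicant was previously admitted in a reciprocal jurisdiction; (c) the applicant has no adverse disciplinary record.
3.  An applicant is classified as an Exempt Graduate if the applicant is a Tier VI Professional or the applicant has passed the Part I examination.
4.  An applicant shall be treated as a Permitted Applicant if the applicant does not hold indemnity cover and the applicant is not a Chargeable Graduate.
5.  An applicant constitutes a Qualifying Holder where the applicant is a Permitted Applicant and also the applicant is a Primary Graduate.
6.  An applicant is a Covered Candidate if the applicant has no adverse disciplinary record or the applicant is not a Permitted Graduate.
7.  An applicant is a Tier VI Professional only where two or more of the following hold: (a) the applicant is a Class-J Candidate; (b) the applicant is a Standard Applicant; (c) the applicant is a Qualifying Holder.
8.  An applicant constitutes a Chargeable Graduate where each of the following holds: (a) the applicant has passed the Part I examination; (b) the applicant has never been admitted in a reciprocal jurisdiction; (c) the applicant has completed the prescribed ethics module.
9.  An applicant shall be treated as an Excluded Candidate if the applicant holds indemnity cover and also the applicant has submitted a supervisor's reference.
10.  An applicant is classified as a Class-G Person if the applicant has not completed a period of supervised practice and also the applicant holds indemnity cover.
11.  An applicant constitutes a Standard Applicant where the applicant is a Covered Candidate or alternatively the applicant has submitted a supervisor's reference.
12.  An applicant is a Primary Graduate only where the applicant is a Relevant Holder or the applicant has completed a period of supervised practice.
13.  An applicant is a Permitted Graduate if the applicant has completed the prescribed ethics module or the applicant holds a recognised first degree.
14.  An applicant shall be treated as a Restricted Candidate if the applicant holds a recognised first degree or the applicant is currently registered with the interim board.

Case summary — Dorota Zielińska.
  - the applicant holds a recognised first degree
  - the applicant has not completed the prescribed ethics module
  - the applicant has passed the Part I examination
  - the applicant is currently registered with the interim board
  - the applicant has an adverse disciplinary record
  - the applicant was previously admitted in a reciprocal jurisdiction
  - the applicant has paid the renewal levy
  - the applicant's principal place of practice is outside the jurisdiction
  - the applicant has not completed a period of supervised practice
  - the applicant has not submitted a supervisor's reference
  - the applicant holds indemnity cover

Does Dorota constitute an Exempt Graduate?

Yes

paragraph 1 — Class-J Candidate: [the applicant is currently registered with the interim board? yes] OR [the applicant has not paid the renewal levy? no] → satisfied.
paragraph 13 — Permitted Graduate: [the applicant has completed the prescribed ethics module? no] OR [the applicant holds a recognised first degree? yes] → satisfied.
paragraph 6 — Covered Candidate: [the applicant has no adverse disciplinary record? no] OR [not a Permitted Graduate (paragraph 13)? no] → not satisfied.
paragraph 11 — Standard Applicant: [Covered Candidate (paragraph 6)? no] OR [the applicant has submitted a supervisor's reference? no] → not satisfied.
paragraph 8 — Chargeable Graduate: [the applicant has passed the Part I examination? yes] AND [the applicant has never been admitted in a reciprocal jurisdiction? no] AND [the applicant has completed the prescribed ethics module? no] → not satisfied.
paragraph 4 — Permitted Applicant: [the applicant does not hold indemnity cover? no] AND [not a Chargeable Graduate (paragraph 8)? yes] → not satisfied.
paragraph 2 — Relevant Holder: [the applicant has passed the Part I examination? yes] AND [the applicant was previously admitted in a reciprocal jurisdiction? yes] AND [the applicant has no adverse disciplinary record? no] → not satisfied.
paragraph 12 — Primary Graduate: [Relevant Holder (paragraph 2)? no] OR [the applicant has completed a period of supervised practice? no] → not satisfied.
paragraph 5 — Qualifying Holder: [Permitted Applicant (paragraph 4)? no] AND [Primary Graduate (paragraph 12)? no] → not satisfied.
paragraph 7 — Tier VI Professional: Class-J Candidate (paragraph 1)? yes; Standard Applicant (paragraph 11)? no; Qualifying Holder (paragraph 5)? no — 1 of 3 hold (need ≥2) → not satisfied.
paragraph 3 — Exempt Graduate: [Tier VI Professional (paragraph 7)? no] OR [the applicant has passed the Part I examination? yes] → satisfied.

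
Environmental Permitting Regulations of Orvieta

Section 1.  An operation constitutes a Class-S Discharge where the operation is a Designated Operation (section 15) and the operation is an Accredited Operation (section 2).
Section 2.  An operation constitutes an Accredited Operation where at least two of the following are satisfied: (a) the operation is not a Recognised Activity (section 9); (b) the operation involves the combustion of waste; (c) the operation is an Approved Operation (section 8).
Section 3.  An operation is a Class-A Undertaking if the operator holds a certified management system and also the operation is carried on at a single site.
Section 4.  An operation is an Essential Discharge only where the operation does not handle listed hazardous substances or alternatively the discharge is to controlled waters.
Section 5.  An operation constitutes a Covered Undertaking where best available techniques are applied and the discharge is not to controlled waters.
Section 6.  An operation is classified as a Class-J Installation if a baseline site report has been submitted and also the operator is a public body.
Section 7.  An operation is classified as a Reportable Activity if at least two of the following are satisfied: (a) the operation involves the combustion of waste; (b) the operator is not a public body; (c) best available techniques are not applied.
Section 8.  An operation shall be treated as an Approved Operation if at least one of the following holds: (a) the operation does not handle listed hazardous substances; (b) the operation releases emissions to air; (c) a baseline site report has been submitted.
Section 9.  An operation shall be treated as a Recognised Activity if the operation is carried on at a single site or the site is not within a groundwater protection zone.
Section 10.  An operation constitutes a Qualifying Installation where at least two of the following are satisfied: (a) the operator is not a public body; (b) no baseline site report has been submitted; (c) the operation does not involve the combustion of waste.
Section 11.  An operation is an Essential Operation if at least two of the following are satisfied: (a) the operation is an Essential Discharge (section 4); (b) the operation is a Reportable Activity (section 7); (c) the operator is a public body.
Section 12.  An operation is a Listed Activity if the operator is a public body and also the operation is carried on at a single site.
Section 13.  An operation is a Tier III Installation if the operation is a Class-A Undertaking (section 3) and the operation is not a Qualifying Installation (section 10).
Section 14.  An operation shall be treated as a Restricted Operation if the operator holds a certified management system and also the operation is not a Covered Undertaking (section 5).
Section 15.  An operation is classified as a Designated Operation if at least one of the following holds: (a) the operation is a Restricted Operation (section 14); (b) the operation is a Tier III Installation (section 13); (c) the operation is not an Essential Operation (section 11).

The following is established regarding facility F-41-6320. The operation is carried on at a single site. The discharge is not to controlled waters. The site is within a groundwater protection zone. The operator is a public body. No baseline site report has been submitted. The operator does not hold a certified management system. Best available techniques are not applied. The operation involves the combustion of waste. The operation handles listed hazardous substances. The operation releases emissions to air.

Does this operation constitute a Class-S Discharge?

No

section 5 — Covered Undertaking: [best available techniques are applied? no] AND [the discharge is not to controlled waters? yes] → not satisfied.
section 14 — Restricted Operation: [the operator holds a certified management system? no] AND [not a Covered Undertaking (section 5)? yes] → not satisfied.
section 3 — Class-A Undertaking: [the operator holds a certified management system? no] AND [the operation is carried on at a single site? yes] → not satisfied.
section 10 — Qualifying Installation: the operator is not a public body? no; no baseline site report has been submitted? yes; the operation does not involve the combustion of waste? no — 1 of 3 hold (need ≥2) → not satisfied.
section 13 — Tier III Installation: [Class-A Undertaking (section 3)? no] AND [not a Qualifying Installation (section 10)? yes] → not satisfied.
section 4 — Essential Discharge: [the operation does not handle listed hazardous substances? no] OR [the discharge is to controlled waters? no] → not satisfied.
section 7 — Reportable Activity: the operation involves the combustion of waste? yes; the operator is not a public body? no; best available techniques are not applied? yes — 2 of 3 hold (need ≥2) → satisfied.
section 11 — Essential Operation: Essential Discharge (section 4)? no; Reportable Activity (section 7)? yes; the operator is a public body? yes — 2 of 3 hold (need ≥2) → satisfied.
section 15 — Designated Operation: [Restricted Operation (section 14)? no] OR [Tier III Installation (section 13)? no] OR [not an Essential Operation (section 11)? no] → not satisfied.
section 9 — Recognised Activity: [the operation is carried on at a single site? yes] OR [the site is not within a groundwater protection zone? no] → satisfied.
section 8 — Approved Operation: [the operation does not handle listed hazardous substances? no] OR [the operation releases emissions to air? yes] OR [a baseline site report has been submitted? no] → satisfied.
section 2 — Accredited Operation: not a Recognised Activity (section 9)? no; the operation involves the combustion of waste? yes; Approved Operation (section 8)? yes — 2 of 3 hold (need ≥2) → satisfied.
section 1 — Class-S Discharge: [Designated Operation (section 15)? no] AND [Accredited Operation (section 2)? yes] → not satisfied.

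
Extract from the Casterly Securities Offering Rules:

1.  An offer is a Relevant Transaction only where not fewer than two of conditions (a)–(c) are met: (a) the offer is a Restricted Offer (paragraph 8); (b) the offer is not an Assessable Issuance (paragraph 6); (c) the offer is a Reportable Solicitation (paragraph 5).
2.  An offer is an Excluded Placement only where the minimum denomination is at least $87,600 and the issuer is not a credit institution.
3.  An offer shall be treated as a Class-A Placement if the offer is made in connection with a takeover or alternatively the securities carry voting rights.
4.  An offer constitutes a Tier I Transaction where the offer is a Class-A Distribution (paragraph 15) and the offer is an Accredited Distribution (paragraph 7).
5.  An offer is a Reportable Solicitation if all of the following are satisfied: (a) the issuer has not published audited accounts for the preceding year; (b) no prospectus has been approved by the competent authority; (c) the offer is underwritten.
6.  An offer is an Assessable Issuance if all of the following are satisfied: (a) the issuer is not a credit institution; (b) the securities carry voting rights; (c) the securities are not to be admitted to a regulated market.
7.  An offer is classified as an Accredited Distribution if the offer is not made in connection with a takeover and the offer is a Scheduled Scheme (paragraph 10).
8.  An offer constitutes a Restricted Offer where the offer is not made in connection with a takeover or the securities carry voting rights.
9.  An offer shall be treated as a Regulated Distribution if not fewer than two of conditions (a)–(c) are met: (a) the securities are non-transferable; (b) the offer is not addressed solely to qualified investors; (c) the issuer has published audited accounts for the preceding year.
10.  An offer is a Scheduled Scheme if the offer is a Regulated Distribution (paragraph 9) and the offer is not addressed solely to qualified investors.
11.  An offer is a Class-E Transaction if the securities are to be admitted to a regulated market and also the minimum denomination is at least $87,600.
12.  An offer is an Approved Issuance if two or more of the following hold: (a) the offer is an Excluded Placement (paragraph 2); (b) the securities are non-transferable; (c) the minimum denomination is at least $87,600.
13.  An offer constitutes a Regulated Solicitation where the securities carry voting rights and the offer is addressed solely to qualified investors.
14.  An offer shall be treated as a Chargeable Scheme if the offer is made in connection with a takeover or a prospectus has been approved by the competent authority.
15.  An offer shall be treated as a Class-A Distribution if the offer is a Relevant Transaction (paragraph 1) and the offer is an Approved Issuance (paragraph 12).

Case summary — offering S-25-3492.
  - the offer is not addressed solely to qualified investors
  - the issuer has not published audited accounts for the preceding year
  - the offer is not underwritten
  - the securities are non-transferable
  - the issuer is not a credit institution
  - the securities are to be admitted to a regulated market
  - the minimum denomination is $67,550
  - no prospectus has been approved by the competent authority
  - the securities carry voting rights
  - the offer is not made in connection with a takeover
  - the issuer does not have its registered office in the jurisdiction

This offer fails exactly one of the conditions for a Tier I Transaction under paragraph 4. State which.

paragraph 8 — Restricted Offer: [the offer is not made in connection with a takeover? yes] OR [the securities carry voting rights? yes] → satisfied.
paragraph 6 — Assessable Issuance: [the issuer is not a credit institution? yes] AND [the securities carry voting rights? yes] AND [the securities are not to be admitted to a regulated market? no] → not satisfied.
paragraph 5 — Reportable Solicitation: [the issuer has not published audited accounts for the preceding year? yes] AND [no prospectus has been approved by the competent authority? yes] AND [the offer is underwritten? no] → not satisfied.
paragraph 1 — Relevant Transaction: Restricted Offer (paragraph 8)? yes; not an Assessable Issuance (paragraph 6)? yes; Reportable Solicitation (paragraph 5)? no — 2 of 3 hold (need ≥2) → satisfied.
paragraph 2 — Excluded Placement: [minimum denomination: $67,550 ≥ $87,600? no] AND [the issuer is not a credit institution? yes] → not satisfied.
paragraph 12 — Approved Issuance: Excluded Placement (paragraph 2)? no; the securities are non-transferable? yes; minimum denomination: $67,550 ≥ $87,600? no — 1 of 3 hold (need ≥2) → not satisfied.
paragraph 15 — Class-A Distribution: [Relevant Transaction (paragraph 1)? yes] AND [Approved Issuance (paragraph 12)? no] → not satisfied.
paragraph 9 — Regulated Distribution: the securities are non-transferable? yes; the offer is not addressed solely to qualified investors? yes; the issuer has published audited accounts for the preceding year? no — 2 of 3 hold (need ≥2) → satisfied.
paragraph 10 — Scheduled Scheme: [Regulated Distribution (paragraph 9)? yes] AND [the offer is not addressed solely to qualified investors? yes] → satisfied.
paragraph 7 — Accredited Distribution: [the offer is not made in connection with a takeover? yes] AND [Scheduled Scheme (paragraph 10)? yes] → satisfied.
paragraph 4 — Tier I Transaction: [Class-A Distribution (paragraph 15)? no] AND [Accredited Distribution (paragraph 7)? yes] → not satisfied.

Class-A Distribution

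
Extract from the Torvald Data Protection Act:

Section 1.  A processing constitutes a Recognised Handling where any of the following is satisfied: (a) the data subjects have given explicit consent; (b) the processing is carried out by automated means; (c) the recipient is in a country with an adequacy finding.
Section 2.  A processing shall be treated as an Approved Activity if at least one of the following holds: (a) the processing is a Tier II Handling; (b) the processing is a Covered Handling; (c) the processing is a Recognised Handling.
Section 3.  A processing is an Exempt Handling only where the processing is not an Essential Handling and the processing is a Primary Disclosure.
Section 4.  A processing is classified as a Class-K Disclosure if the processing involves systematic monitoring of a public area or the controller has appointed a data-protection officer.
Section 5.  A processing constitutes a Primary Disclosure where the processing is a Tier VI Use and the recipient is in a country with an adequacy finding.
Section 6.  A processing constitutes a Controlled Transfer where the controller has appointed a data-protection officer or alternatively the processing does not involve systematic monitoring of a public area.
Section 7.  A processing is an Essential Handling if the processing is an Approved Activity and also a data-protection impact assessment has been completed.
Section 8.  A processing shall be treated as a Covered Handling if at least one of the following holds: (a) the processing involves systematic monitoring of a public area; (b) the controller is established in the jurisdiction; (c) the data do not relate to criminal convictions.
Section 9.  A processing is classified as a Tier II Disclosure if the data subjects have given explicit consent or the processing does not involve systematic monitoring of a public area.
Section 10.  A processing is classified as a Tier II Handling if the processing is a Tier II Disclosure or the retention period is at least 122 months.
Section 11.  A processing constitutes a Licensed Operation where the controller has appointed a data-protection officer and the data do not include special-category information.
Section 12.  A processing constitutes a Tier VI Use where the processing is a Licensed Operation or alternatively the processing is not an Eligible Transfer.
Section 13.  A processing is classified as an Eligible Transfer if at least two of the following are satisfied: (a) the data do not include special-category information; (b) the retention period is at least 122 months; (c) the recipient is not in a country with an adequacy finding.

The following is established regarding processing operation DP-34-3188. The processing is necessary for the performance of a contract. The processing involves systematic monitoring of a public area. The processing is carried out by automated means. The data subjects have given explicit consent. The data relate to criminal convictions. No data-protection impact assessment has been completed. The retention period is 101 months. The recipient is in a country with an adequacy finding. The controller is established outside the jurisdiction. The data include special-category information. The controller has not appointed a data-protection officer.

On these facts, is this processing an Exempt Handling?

Yes

section 9 — Tier II Disclosure: [the data subjects have given explicit consent? yes] OR [the processing does not involve systematic monitoring of a public area? no] → satisfied.
section 10 — Tier II Handling: [Tier II Disclosure (section 9)? yes] OR [retention period: 101 months ≥ 122 months? no] → satisfied.
section 8 — Covered Handling: [the processing involves systematic monitoring of a public area? yes] OR [the controller is established in the jurisdiction? no] OR [the data do not relate to criminal convictions? no] → satisfied.
section 1 — Recognised Handling: [the data subjects have given explicit consent? yes] OR [the processing is carried out by automated means? yes] OR [the recipient is in a country with an adequacy finding? yes] → satisfied.
section 2 — Approved Activity: [Tier II Handling (section 10)? yes] OR [Covered Handling (section 8)? yes] OR [Recognised Handling (section 1)? yes] → satisfied.
section 7 — Essential Handling: [Approved Activity (section 2)? yes] AND [a data-protection impact assessment has been completed? no] → not satisfied.
section 11 — Licensed Operation: [the controller has appointed a data-protection officer? no] AND [the data do not include special-category information? no] → not satisfied.
section 13 — Eligible Transfer: the data do not include special-category information? no; retention period: 101 months ≥ 122 months? no; the recipient is not in a country with an adequacy finding? no — 0 of 3 hold (need ≥2) → not satisfied.
section 12 — Tier VI Use: [Licensed Operation (section 11)? no] OR [not an Eligible Transfer (section 13)? yes] → satisfied.
section 5 — Primary Disclosure: [Tier VI Use (section 12)? yes] AND [the recipient is in a country with an adequacy finding? yes] → satisfied.
section 3 — Exempt Handling: [not an Essential Handling (section 7)? yes] AND [Primary Disclosure (section 5)? yes] → satisfied.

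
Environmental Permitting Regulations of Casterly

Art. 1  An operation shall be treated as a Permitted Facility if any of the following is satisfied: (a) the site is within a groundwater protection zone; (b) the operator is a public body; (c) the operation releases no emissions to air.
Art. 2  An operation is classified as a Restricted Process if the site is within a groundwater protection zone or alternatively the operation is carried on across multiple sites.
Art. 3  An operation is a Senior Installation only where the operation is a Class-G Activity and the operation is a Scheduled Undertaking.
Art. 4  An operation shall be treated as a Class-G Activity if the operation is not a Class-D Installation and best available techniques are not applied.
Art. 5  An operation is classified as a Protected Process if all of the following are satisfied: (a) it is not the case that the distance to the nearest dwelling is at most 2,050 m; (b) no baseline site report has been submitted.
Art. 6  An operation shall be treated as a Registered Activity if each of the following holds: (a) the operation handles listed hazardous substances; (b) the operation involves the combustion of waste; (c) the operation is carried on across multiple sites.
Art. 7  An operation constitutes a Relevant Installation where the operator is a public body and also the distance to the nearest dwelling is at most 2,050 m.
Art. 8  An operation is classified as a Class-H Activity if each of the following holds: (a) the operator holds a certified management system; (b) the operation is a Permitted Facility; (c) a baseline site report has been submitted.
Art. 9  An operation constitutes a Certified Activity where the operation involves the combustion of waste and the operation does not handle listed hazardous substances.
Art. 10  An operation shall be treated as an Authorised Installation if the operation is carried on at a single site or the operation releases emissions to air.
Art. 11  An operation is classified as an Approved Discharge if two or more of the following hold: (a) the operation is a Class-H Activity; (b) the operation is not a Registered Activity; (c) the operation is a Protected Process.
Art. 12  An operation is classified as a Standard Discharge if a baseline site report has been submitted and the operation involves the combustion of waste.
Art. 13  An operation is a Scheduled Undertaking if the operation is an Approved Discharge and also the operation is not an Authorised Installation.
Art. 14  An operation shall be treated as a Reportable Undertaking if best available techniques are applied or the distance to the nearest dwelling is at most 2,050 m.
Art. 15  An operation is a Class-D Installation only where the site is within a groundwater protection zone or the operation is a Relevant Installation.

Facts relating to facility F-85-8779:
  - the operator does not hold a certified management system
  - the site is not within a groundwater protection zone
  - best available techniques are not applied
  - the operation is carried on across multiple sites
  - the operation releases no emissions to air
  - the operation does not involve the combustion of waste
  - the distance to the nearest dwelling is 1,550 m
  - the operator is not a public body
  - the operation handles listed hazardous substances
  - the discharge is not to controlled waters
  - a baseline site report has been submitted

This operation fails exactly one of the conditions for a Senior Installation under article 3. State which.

Scheduled Undertaking

Under article 7: the operator is a public body? no; and distance to the nearest dwelling: 1,550 m ≤ 2,050 m? yes. So the operation is not a Relevant Installation.
Under article 15: the site is within a groundwater protection zone? no; or Relevant Installation (article 7)? no. So the operation is not a Class-D Installation.
Under article 4: not a Class-D Installation (article 15)? yes; and best available techniques are not applied? yes. So the operation is a Class-G Activity.
Under article 1: the site is within a groundwater protection zone? no; or the operator is a public body? no; or the operation releases no emissions to air? yes. So the operation is a Permitted Facility.
Under article 8: the operator holds a certified management system? no; and Permitted Facility (article 1)? yes; and a baseline site report has been submitted? yes. So the operation is not a Class-H Activity.
Under article 6: the operation handles listed hazardous substances? yes; and the operation involves the combustion of waste? no; and the operation is carried on across multiple sites? yes. So the operation is not a Registered Activity.
Under article 5: distance to the nearest dwelling: 1,550 m ≤ 2,050 m? yes, so negated condition no; and no baseline site report has been submitted? no. So the operation is not a Protected Process.
Under article 11: Class-H Activity (article 8)? no; not a Registered Activity (article 6)? yes; Protected Process (article 5)? no — 1 of 3 hold (need ≥2) → not satisfied.
Under article 10: the operation is carried on at a single site? no; or the operation releases emissions to air? no. So the operation is not an Authorised Installation.
Under article 13: Approved Discharge (article 11)? no; and not an Authorised Installation (article 10)? yes. So the operation is not a Scheduled Undertaking.
Under article 3: Class-G Activity (article 4)? yes; and Scheduled Undertaking (article 13)? no. So the operation is not a Senior Installation.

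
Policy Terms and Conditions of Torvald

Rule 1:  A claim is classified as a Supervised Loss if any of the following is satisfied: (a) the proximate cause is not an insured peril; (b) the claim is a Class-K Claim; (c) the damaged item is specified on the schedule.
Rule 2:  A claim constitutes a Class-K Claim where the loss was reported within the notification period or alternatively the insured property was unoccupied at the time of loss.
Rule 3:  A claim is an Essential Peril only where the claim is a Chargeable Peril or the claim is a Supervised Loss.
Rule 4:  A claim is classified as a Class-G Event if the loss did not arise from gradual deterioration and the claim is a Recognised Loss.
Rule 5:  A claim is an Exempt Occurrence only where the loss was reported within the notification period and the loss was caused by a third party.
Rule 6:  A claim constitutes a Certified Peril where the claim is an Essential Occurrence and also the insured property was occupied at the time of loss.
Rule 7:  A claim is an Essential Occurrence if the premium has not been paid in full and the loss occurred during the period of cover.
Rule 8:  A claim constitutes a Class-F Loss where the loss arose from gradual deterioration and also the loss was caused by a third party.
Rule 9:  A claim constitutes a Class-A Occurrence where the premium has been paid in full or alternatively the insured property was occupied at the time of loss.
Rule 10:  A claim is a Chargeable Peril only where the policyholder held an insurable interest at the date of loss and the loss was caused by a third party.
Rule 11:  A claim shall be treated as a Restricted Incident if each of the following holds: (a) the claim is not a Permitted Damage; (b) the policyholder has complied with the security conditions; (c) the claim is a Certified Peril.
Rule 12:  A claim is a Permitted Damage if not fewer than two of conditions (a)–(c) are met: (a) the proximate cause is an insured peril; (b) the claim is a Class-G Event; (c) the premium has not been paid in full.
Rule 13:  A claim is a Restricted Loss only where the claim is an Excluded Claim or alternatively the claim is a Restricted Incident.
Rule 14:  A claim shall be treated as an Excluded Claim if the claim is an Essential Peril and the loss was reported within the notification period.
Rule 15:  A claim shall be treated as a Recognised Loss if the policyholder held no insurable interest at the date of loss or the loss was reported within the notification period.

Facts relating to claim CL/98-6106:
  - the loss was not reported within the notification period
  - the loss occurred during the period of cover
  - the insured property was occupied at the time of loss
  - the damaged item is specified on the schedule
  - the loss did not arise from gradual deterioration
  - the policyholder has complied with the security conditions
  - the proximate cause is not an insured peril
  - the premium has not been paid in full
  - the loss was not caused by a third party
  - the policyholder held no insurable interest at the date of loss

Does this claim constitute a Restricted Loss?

No

rule 10 — Chargeable Peril: [the policyholder held an insurable interest at the date of loss? no] AND [the loss was caused by a third party? no] → not satisfied.
rule 2 — Class-K Claim: [the loss was reported within the notification period? no] OR [the insured property was unoccupied at the time of loss? no] → not satisfied.
rule 1 — Supervised Loss: [the proximate cause is not an insured peril? yes] OR [Class-K Claim (rule 2)? no] OR [the damaged item is specified on the schedule? yes] → satisfied.
rule 3 — Essential Peril: [Chargeable Peril (rule 10)? no] OR [Supervised Loss (rule 1)? yes] → satisfied.
rule 14 — Excluded Claim: [Essential Peril (rule 3)? yes] AND [the loss was reported within the notification period? no] → not satisfied.
rule 15 — Recognised Loss: [the policyholder held no insurable interest at the date of loss? yes] OR [the loss was reported within the notification period? no] → satisfied.
rule 4 — Class-G Event: [the loss did not arise from gradual deterioration? yes] AND [Recognised Loss (rule 15)? yes] → satisfied.
rule 12 — Permitted Damage: the proximate cause is an insured peril? no; Class-G Event (rule 4)? yes; the premium has not been paid in full? yes — 2 of 3 hold (need ≥2) → satisfied.
rule 7 — Essential Occurrence: [the premium has not been paid in full? yes] AND [the loss occurred during the period of cover? yes] → satisfied.
rule 6 — Certified Peril: [Essential Occurrence (rule 7)? yes] AND [the insured property was occupied at the time of loss? yes] → satisfied.
rule 11 — Restricted Incident: [not a Permitted Damage (rule 12)? no] AND [the policyholder has complied with the security conditions? yes] AND [Certified Peril (rule 6)? yes] → not satisfied.
rule 13 — Restricted Loss: [Excluded Claim (rule 14)? no] OR [Restricted Incident (rule 11)? no] → not satisfied.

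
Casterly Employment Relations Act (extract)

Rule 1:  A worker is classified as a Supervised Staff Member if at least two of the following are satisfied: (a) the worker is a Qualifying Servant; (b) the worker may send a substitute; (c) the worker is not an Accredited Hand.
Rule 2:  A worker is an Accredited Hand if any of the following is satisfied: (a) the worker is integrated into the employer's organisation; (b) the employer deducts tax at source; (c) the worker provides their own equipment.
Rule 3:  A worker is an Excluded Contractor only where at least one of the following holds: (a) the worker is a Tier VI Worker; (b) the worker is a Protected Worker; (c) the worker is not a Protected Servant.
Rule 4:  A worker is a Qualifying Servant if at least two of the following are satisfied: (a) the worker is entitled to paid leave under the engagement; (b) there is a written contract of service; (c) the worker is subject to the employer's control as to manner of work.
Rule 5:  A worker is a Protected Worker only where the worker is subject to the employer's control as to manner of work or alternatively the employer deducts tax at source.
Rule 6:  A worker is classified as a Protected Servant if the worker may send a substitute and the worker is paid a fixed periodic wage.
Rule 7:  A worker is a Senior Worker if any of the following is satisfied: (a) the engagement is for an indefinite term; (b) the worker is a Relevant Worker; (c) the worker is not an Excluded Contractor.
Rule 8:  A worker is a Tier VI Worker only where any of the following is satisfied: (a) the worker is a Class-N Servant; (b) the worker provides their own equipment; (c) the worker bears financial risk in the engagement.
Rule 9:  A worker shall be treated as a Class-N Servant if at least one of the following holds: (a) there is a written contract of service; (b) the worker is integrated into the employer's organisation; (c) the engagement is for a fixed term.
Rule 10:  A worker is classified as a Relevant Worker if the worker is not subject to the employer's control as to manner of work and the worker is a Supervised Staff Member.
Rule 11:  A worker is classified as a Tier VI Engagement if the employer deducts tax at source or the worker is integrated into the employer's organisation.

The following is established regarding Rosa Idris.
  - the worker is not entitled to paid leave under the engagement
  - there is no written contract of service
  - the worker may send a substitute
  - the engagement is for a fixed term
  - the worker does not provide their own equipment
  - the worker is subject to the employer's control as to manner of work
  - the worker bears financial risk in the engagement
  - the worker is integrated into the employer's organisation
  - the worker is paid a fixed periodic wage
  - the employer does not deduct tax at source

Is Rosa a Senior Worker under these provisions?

No

rule 4 — Qualifying Servant: the worker is entitled to paid leave under the engagement? no; there is a written contract of service? no; the worker is subject to the employer's control as to manner of work? yes — 1 of 3 hold (need ≥2) → not satisfied.
rule 2 — Accredited Hand: [the worker is integrated into the employer's organisation? yes] OR [the employer deducts tax at source? no] OR [the worker provides their own equipment? no] → satisfied.
rule 1 — Supervised Staff Member: Qualifying Servant (rule 4)? no; the worker may send a substitute? yes; not an Accredited Hand (rule 2)? no — 1 of 3 hold (need ≥2) → not satisfied.
rule 10 — Relevant Worker: [the worker is not subject to the employer's control as to manner of work? no] AND [Supervised Staff Member (rule 1)? no] → not satisfied.
rule 9 — Class-N Servant: [there is a written contract of service? no] OR [the worker is integrated into the employer's organisation? yes] OR [the engagement is for a fixed term? yes] → satisfied.
rule 8 — Tier VI Worker: [Class-N Servant (rule 9)? yes] OR [the worker provides their own equipment? no] OR [the worker bears financial risk in the engagement? yes] → satisfied.
rule 5 — Protected Worker: [the worker is subject to the employer's control as to manner of work? yes] OR [the employer deducts tax at source? no] → satisfied.
rule 6 — Protected Servant: [the worker may send a substitute? yes] AND [the worker is paid a fixed periodic wage? yes] → satisfied.
rule 3 — Excluded Contractor: [Tier VI Worker (rule 8)? yes] OR [Protected Worker (rule 5)? yes] OR [not a Protected Servant (rule 6)? no] → satisfied.
rule 7 — Senior Worker: [the engagement is for an indefinite term? no] OR [Relevant Worker (rule 10)? no] OR [not an Excluded Contractor (rule 3)? no] → not satisfied.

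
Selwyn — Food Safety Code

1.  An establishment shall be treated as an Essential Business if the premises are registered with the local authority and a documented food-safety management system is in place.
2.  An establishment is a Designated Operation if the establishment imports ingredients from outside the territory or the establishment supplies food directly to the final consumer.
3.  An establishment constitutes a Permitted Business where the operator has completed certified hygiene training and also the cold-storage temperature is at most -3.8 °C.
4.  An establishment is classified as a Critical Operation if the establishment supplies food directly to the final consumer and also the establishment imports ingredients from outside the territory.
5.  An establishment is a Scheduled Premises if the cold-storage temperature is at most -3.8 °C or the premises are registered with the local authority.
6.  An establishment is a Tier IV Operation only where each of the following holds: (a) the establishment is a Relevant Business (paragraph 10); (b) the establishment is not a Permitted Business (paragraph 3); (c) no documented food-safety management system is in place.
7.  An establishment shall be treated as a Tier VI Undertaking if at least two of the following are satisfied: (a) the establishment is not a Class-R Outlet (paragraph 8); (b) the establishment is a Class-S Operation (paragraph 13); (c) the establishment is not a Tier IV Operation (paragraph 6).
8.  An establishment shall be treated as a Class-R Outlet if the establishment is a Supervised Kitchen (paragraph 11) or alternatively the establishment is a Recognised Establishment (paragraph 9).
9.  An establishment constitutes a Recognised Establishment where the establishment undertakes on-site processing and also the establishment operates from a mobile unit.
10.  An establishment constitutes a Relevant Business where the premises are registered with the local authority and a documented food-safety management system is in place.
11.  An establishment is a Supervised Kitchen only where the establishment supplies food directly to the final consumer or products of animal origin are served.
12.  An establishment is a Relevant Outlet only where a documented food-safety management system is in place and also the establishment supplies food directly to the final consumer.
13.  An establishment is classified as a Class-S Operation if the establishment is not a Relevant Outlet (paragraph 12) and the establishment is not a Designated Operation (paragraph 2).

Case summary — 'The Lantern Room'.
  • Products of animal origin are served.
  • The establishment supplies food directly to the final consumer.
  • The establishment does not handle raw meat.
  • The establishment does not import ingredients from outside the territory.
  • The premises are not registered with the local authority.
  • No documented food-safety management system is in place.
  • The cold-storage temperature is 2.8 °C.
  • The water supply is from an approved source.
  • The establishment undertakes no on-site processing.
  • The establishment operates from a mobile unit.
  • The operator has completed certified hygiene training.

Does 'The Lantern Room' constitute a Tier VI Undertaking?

No

Under paragraph 11: the establishment supplies food directly to the final consumer? yes; or products of animal origin are served? yes. So the establishment is a Supervised Kitchen.
Under paragraph 9: the establishment undertakes on-site processing? no; and the establishment operates from a mobile unit? yes. So the establishment is not a Recognised Establishment.
Under paragraph 8: Supervised Kitchen (paragraph 11)? yes; or Recognised Establishment (paragraph 9)? no. So the establishment is a Class-R Outlet.
Under paragraph 12: a documented food-safety management system is in place? no; and the establishment supplies food directly to the final consumer? yes. So the establishment is not a Relevant Outlet.
Under paragraph 2: the establishment imports ingredients from outside the territory? no; or the establishment supplies food directly to the final consumer? yes. So the establishment is a Designated Operation.
Under paragraph 13: not a Relevant Outlet (paragraph 12)? yes; and not a Designated Operation (paragraph 2)? no. So the establishment is not a Class-S Operation.
Under paragraph 10: the premises are registered with the local authority? no; and a documented food-safety management system is in place? no. So the establishment is not a Relevant Business.
Under paragraph 3: the operator has completed certified hygiene training? yes; and cold-storage temperature: 2.8 °C ≤ -3.8 °C? no. So the establishment is not a Permitted Business.
Under paragraph 6: Relevant Business (paragraph 10)? no; and not a Permitted Business (paragraph 3)? yes; and no documented food-safety management system is in place? yes. So the establishment is not a Tier IV Operation.
Under paragraph 7: not a Class-R Outlet (paragraph 8)? no; Class-S Operation (paragraph 13)? no; not a Tier IV Operation (paragraph 6)? yes — 1 of 3 hold (need ≥2) → not satisfied.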